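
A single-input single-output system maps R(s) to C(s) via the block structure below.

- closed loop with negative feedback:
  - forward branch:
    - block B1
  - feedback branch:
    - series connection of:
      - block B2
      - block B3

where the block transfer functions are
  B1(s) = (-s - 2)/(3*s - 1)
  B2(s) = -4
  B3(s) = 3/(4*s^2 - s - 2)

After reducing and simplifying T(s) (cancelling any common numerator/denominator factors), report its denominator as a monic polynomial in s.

Step 1 - combine B2, B3 in series: (-12)/(4*s^2 - s - 2)
Step 2 - collapse the loop (B1 forward, (B2*B3) return): (-4*s^3 - 7*s^2 + 4*s + 4)/(12*s^3 - 7*s^2 + 7*s + 26)
The result of step 2 is T(s) in lowest terms. Its denominator has leading coefficient 12; dividing the denominator through by 12 makes it monic.

Final answer: s^3 - 7*s^2/12 + 7*s/12 + 13/6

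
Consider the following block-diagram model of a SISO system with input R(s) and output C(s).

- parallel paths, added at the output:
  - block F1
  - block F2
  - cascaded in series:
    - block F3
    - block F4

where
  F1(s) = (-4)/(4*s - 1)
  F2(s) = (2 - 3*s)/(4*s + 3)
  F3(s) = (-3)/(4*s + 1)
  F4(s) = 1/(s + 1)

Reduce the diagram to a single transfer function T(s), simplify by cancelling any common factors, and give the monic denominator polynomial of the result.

[1] series reduction of F3, F4 = (-3)/(4*s^2 + 5*s + 1)
[2] combine F1, F2, (F3*F4) in parallel = (-48*s^4 - 80*s^3 - 141*s^2 - 99*s - 5)/(64*s^4 + 112*s^3 + 44*s^2 - 7*s - 3)
No further cancellation is possible in the step-2 result, so that is T(s). Its denominator becomes monic after dividing by the leading coefficient 64.

Hence the answer: s^4 + 7*s^3/4 + 11*s^2/16 - 7*s/64 - 3/64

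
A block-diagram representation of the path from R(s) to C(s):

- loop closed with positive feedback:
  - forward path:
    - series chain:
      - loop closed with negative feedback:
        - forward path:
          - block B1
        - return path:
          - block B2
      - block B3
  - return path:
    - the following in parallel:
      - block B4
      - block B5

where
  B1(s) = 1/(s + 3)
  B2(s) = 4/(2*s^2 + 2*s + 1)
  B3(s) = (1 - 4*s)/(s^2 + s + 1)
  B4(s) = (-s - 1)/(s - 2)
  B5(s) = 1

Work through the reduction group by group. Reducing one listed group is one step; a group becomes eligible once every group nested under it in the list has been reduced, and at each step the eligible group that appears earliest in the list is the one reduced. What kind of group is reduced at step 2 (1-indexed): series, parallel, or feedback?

Step 1 - apply the feedback formula to B1, B2
Step 2 - cascade [B1/(1+B1*B2)], B3
Step 3 - reduce the parallel group B4, B5
Step 4 - feedback reduction of ([B1/(1+B1*B2)]*B3), (B4+B5)
At step 2 the group reduced is series.

Therefore the answer is series.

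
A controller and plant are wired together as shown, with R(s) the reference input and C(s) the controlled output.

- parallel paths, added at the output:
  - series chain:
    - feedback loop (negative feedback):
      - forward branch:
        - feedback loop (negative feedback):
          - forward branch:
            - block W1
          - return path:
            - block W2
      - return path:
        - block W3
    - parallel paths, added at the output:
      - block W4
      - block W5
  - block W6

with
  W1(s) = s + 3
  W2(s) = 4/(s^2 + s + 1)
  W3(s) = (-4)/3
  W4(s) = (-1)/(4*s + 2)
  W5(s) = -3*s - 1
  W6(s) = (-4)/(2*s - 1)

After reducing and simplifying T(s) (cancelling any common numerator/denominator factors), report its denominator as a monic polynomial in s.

1. close the feedback loop around W1, W2, giving (s^3 + 4*s^2 + 4*s + 3)/(s^2 + 5*s + 13)
2. close the feedback loop around [W1/(1+W1*W2)], W3, giving (-3*s^3 - 12*s^2 - 12*s - 9)/(4*s^3 + 13*s^2 + s - 27)
3. reduce the parallel group W4, W5, giving (-12*s^2 - 10*s - 3)/(4*s + 2)
4. combine [[W1/(1+W1*W2)]/(1+[W1/(1+W1*W2)]*W3)], (W4+W5) in series, giving (36*s^5 + 174*s^4 + 273*s^3 + 264*s^2 + 126*s + 27)/(16*s^4 + 60*s^3 + 30*s^2 - 106*s - 54)
5. add ([[W1/(1+W1*W2)]/(1+[W1/(1+W1*W2)]*W3)]*(W4+W5)), W6 (parallel), giving (72*s^6 + 312*s^5 + 308*s^4 + 15*s^3 - 132*s^2 + 352*s + 189)/(32*s^5 + 104*s^4 - 242*s^2 - 2*s + 54)
That last expression is T(s), already simplified. Scaling its denominator by 1/32 (the reciprocal of the leading coefficient) yields the monic denominator.

Therefore the answer is s^5 + 13*s^4/4 - 121*s^2/16 - s/16 + 27/16.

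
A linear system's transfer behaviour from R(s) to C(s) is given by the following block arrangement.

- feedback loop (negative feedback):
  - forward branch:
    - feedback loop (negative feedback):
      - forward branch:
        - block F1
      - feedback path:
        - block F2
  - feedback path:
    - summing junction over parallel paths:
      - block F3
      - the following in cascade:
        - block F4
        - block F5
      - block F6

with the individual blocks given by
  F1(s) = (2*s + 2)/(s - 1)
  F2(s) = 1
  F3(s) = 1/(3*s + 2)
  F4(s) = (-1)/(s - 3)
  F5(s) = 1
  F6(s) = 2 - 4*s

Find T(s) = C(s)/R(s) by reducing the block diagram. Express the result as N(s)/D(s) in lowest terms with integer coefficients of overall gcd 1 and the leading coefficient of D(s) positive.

[1] feedback reduction of F1, F2: (2*s + 2)/(3*s + 1)
[2] reduce the series chain F4, F5: (-1)/(s - 3)
[3] sum the parallel branches F3, (F4*F5), F6: (-12*s^3 + 34*s^2 + 8*s - 17)/(3*s^2 - 7*s - 6)
[4] feedback reduction of [F1/(1+F1*F2)], (F3+(F4*F5)+F6) - this is the overall T(s), already in the required normalized form

Therefore the answer is (-6*s^3 + 8*s^2 + 26*s + 12)/(24*s^4 - 53*s^3 - 66*s^2 + 43*s + 40).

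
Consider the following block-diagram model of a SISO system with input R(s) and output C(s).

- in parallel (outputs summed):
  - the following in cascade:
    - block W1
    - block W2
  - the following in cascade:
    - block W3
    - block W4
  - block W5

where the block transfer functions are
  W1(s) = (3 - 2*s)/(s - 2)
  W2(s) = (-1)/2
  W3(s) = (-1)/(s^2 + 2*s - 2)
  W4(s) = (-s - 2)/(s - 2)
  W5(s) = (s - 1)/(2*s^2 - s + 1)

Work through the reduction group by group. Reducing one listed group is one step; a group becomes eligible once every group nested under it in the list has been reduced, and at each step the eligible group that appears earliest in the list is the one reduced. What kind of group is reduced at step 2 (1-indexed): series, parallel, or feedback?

Step 1. multiply W1, W2 (series)
Step 2. series reduction of W3, W4
Step 3. add (W1*W2), (W3*W4), W5 (parallel)
At step 2 the group reduced is series.

Therefore the answer is series.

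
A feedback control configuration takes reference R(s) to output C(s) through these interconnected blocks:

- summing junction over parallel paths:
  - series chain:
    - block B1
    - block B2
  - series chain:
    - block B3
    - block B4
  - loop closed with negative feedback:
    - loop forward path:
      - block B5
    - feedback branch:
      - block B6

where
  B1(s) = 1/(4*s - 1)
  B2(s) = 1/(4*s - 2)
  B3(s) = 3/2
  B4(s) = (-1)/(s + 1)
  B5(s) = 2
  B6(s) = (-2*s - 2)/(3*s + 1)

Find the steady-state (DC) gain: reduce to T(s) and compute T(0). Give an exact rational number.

Answer: -5/3

Working:
Step 1: reduce the series chain B1, B2 -> 1/(16*s^2 - 12*s + 2)
Step 2: multiply B3, B4 (series) -> (-3)/(2*s + 2)
Step 3: collapse the loop (B5 forward, B6 return) -> (-6*s - 2)/(s + 3)
Step 4: sum the parallel branches (B1*B2), (B3*B4), [B5/(1+B5*B6)] -> (-96*s^4 - 80*s^3 - s^2 + 63*s - 10)/(16*s^4 + 52*s^3 + 2*s^2 - 28*s + 6)
Evaluating the step-4 result (the overall T(s)) at s = 0 gives T(0) = -10/6 = -5/3.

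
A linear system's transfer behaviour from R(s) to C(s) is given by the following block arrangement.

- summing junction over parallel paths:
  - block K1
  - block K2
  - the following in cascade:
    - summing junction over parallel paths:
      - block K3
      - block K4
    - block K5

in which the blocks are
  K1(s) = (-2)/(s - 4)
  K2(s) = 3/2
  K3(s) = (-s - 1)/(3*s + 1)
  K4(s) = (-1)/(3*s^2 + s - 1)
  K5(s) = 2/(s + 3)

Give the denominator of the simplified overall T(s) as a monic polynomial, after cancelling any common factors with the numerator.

Step 1. sum the parallel branches K3, K4, giving (-3*s^3 - 4*s^2 - 3*s)/(9*s^3 + 6*s^2 - 2*s - 1)
Step 2. series reduction of (K3+K4), K5, giving (-6*s^3 - 8*s^2 - 6*s)/(9*s^4 + 33*s^3 + 16*s^2 - 7*s - 3)
Step 3. parallel reduction of K1, K2, ((K3+K4)*K5), giving (27*s^5 - 57*s^4 - 448*s^3 - 225*s^2 + 151*s + 48)/(18*s^5 - 6*s^4 - 232*s^3 - 142*s^2 + 50*s + 24)
No further cancellation is possible in the step-3 result, so that is T(s). Its denominator becomes monic after dividing by the leading coefficient 18.

Therefore the answer is s^5 - s^4/3 - 116*s^3/9 - 71*s^2/9 + 25*s/9 + 4/3.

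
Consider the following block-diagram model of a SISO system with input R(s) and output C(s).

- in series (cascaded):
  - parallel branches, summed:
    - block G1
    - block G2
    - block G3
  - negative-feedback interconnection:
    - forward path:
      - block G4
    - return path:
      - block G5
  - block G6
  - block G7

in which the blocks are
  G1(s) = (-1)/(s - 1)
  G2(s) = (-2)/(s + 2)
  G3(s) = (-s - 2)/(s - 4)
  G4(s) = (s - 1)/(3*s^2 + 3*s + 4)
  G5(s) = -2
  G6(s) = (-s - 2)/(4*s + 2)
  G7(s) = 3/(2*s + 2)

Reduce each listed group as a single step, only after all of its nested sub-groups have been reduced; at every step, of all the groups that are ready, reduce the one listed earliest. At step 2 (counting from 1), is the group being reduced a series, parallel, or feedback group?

Answer: feedback

Working:
[1] sum the parallel branches G1, G2, G3
[2] apply the feedback formula to G4, G5
[3] multiply (G1+G2+G3), [G4/(1+G4*G5)], G6, G7 (series)
Step 2: feedback.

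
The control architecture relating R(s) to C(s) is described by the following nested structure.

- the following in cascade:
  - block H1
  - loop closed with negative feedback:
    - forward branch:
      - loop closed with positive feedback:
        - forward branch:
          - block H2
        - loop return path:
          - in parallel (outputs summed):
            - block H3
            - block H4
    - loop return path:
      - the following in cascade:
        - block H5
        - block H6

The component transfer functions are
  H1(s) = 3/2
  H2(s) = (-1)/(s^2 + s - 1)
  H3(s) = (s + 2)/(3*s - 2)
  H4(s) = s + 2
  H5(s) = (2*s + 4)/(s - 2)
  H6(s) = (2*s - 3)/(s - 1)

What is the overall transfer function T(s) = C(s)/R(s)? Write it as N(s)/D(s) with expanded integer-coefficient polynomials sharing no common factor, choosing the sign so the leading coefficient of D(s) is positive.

Answer: (-9*s^3 + 33*s^2 - 36*s + 12)/(6*s^5 - 10*s^4 - 36*s^3 + 20*s^2 + 80*s - 48)

Working:
[1] combine H3, H4 in parallel -> (3*s^2 + 5*s - 2)/(3*s - 2)
[2] collapse the loop (H2 forward, (H3+H4) return) -> (2 - 3*s)/(3*s^3 + 4*s^2)
[3] reduce the series chain H5, H6 -> (4*s^2 + 2*s - 12)/(s^2 - 3*s + 2)
[4] collapse the loop ([H2/(1-H2*(H3+H4))] forward, (H5*H6) return) -> (-3*s^3 + 11*s^2 - 12*s + 4)/(3*s^5 - 5*s^4 - 18*s^3 + 10*s^2 + 40*s - 24)
[5] reduce the series chain H1, [[H2/(1-H2*(H3+H4))]/(1+[H2/(1-H2*(H3+H4))]*(H5*H6))]: this yields T(s), and no further normalization is needed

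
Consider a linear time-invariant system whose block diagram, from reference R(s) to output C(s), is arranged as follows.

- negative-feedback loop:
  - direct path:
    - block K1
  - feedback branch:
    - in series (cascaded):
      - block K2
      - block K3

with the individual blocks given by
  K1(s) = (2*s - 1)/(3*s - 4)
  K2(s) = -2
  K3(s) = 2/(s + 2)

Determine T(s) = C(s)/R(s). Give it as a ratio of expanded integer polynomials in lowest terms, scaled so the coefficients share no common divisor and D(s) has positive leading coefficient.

1. reduce the series chain K2, K3; result (-4)/(s + 2)
2. reduce the feedback loop with forward K1 and return (K2*K3) - this is the overall T(s), already in the required normalized form

Answer: (2*s^2 + 3*s - 2)/(3*s^2 - 6*s - 4)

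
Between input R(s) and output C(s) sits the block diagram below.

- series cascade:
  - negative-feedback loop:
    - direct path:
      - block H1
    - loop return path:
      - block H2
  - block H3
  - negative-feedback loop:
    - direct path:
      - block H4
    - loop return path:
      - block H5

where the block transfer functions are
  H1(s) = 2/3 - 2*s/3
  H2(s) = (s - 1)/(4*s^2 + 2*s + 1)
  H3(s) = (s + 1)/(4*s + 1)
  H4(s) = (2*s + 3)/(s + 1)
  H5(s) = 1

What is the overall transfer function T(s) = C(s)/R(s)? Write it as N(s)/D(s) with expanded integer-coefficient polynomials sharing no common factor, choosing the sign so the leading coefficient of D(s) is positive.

The answer is (-16*s^5 - 32*s^4 + 26*s^2 + 16*s + 6)/(120*s^4 + 310*s^3 + 242*s^2 + 59*s + 4).

Reasoning:
[1] close the feedback loop around H1, H2: (-8*s^3 + 4*s^2 + 2*s + 2)/(10*s^2 + 10*s + 1)
[2] apply the feedback formula to H4, H5: (2*s + 3)/(3*s + 4)
[3] cascade [H1/(1+H1*H2)], H3, [H4/(1+H4*H5)]: this yields T(s), and no further normalization is needed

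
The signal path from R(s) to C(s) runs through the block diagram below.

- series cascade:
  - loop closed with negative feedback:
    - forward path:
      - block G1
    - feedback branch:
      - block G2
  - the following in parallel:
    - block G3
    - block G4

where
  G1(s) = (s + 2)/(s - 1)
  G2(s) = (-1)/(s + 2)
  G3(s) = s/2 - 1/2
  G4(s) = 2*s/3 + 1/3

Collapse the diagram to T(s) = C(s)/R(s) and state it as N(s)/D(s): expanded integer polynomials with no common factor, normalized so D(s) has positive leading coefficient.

Reducing step by step:

[1] collapse the loop (G1 forward, G2 return), giving (s + 2)/(s - 2)
[2] add G3, G4 (parallel), giving 7*s/6 - 1/6
[3] reduce the series chain [G1/(1+G1*G2)], (G3+G4), giving the overall T(s)

Answer: (7*s^2 + 13*s - 2)/(6*s - 12)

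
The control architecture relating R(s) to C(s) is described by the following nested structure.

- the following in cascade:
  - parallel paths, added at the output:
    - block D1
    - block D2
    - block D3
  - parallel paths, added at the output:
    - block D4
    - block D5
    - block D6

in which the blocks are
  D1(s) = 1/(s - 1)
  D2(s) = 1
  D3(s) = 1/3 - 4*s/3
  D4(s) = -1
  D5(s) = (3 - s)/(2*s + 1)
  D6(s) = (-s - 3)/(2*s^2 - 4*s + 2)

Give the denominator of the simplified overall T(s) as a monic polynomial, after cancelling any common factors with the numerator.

Reducing step by step:

1. reduce the parallel group D1, D2, D3: (-4*s^2 + 8*s - 1)/(3*s - 3)
2. reduce the parallel group D4, D5, D6: (-6*s^3 + 14*s^2 - 21*s + 1)/(4*s^3 - 6*s^2 + 2)
3. series reduction of (D1+D2+D3), (D4+D5+D6): (24*s^5 - 104*s^4 + 202*s^3 - 186*s^2 + 29*s - 1)/(12*s^4 - 30*s^3 + 18*s^2 + 6*s - 6)
That last expression is T(s), already simplified. Scaling its denominator by 1/12 (the reciprocal of the leading coefficient) yields the monic denominator.

Answer: s^4 - 5*s^3/2 + 3*s^2/2 + s/2 - 1/2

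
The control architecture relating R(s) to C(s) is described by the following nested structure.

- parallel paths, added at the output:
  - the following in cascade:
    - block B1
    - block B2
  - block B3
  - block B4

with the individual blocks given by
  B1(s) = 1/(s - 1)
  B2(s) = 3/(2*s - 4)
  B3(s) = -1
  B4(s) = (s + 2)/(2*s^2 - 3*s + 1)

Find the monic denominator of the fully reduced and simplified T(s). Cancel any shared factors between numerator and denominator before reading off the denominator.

Step 1: multiply B1, B2 (series): 3/(2*s^2 - 6*s + 4)
Step 2: sum the parallel branches (B1*B2), B3, B4: (-4*s^3 + 16*s^2 - 8*s - 7)/(4*s^3 - 14*s^2 + 14*s - 4)
Step 2 gives the fully reduced T(s), with no common factor left to cancel. The denominator's leading coefficient is 4, so divide each of its coefficients by 4 to get the monic form.

Answer: s^3 - 7*s^2/2 + 7*s/2 - 1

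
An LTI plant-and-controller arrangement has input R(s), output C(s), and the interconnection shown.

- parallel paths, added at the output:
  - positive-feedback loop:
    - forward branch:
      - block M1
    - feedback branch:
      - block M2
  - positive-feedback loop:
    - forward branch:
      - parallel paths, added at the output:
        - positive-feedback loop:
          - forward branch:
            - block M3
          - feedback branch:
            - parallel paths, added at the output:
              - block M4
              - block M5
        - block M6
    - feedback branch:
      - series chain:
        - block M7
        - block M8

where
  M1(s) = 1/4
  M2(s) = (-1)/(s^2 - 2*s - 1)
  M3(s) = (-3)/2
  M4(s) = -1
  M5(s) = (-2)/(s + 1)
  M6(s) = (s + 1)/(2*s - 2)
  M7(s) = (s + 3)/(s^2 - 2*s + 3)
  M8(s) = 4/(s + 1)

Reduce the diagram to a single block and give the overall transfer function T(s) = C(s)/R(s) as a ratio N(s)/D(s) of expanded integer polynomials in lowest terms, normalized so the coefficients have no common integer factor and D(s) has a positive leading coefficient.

The answer is (30*s^6 - 76*s^5 - 27*s^4 + 146*s^3 - 128*s^2 + 42*s + 45)/(8*s^6 + 16*s^5 - 310*s^4 + 360*s^3 + 156*s^2 + 504*s + 162).

Reasoning:
Step 1 - collapse the loop (M1 forward, M2 return) -> (s^2 - 2*s - 1)/(4*s^2 - 8*s - 3)
Step 2 - add M4, M5 (parallel) -> (-s - 3)/(s + 1)
Step 3 - feedback reduction of M3, (M4+M5) -> (3*s + 3)/(s + 7)
Step 4 - add [M3/(1-M3*(M4+M5))], M6 (parallel) -> (7*s^2 + 8*s + 1)/(2*s^2 + 12*s - 14)
Step 5 - combine M7, M8 in series -> (4*s + 12)/(s^3 - s^2 + s + 3)
Step 6 - close the feedback loop around ([M3/(1-M3*(M4+M5))]+M6), (M7*M8) -> (7*s^4 - 6*s^3 + 6*s^2 + 22*s + 3)/(2*s^4 + 8*s^3 - 60*s^2 - 24*s - 54)
Step 7 - add [M1/(1-M1*M2)], [([M3/(1-M3*(M4+M5))]+M6)/(1-([M3/(1-M3*(M4+M5))]+M6)*(M7*M8))] (parallel), which is the overall transfer function T(s) = C(s)/R(s) in lowest terms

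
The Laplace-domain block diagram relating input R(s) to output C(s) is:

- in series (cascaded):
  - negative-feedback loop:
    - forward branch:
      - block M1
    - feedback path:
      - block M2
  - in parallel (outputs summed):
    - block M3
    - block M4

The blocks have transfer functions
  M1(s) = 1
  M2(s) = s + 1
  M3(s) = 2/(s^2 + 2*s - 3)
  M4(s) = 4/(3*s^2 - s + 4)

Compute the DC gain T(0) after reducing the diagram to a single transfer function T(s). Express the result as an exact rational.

1. reduce the feedback loop with forward M1 and return M2 = 1/(s + 2)
2. combine M3, M4 in parallel = (10*s^2 + 6*s - 4)/(3*s^4 + 5*s^3 - 7*s^2 + 11*s - 12)
3. multiply [M1/(1+M1*M2)], (M3+M4) (series) = (10*s^2 + 6*s - 4)/(3*s^5 + 11*s^4 + 3*s^3 - 3*s^2 + 10*s - 24)
That last expression is T(s); at s = 0 only the constant terms survive, so T(0) = -4/(-24) = 1/6.

Final answer: 1/6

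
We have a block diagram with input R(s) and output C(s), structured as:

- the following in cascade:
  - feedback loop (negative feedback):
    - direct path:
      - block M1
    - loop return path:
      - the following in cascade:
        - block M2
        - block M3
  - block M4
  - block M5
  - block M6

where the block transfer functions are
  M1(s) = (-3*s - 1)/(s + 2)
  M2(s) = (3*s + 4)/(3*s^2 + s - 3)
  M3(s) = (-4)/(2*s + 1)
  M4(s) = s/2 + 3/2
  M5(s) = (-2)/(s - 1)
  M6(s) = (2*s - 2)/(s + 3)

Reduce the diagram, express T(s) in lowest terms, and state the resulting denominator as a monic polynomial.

Reducing step by step:

(1) cascade M2, M3: (-12*s - 16)/(6*s^3 + 5*s^2 - 5*s - 3)
(2) feedback reduction of M1, (M2*M3): (-18*s^4 - 21*s^3 + 10*s^2 + 14*s + 3)/(6*s^4 + 17*s^3 + 41*s^2 + 47*s + 10)
(3) multiply [M1/(1+M1*(M2*M3))], M4, M5, M6 (series): (36*s^4 + 42*s^3 - 20*s^2 - 28*s - 6)/(6*s^4 + 17*s^3 + 41*s^2 + 47*s + 10)
Step 3 gives the fully reduced T(s), with no common factor left to cancel. The denominator's leading coefficient is 6, so divide each of its coefficients by 6 to get the monic form.

Answer: s^4 + 17*s^3/6 + 41*s^2/6 + 47*s/6 + 5/3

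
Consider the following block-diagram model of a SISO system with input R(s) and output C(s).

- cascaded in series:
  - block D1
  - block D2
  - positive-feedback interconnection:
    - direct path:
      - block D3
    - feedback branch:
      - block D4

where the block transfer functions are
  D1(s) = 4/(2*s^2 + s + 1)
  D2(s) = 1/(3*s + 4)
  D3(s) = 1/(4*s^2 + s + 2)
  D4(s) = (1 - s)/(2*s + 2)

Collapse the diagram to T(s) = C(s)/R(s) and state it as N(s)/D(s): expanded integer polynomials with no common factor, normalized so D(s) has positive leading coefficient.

Step 1: close the feedback loop around D3, D4; result (2*s + 2)/(8*s^3 + 10*s^2 + 7*s + 3)
Step 2: series reduction of D1, D2, [D3/(1-D3*D4)], giving the overall T(s)

Therefore the answer is (8*s + 8)/(48*s^6 + 148*s^5 + 208*s^4 + 197*s^3 + 122*s^2 + 49*s + 12).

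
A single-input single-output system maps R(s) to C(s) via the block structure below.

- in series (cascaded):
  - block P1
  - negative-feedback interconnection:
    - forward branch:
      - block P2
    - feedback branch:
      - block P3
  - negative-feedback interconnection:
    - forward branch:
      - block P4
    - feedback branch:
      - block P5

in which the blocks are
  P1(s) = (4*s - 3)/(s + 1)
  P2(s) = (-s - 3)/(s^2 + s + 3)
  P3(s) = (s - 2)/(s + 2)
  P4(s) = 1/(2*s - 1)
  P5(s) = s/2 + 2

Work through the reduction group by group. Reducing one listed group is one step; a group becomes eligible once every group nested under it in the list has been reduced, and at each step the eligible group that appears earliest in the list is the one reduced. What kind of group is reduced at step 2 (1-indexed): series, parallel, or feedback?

Step 1 - feedback reduction of P2, P3
Step 2 - apply the feedback formula to P4, P5
Step 3 - cascade P1, [P2/(1+P2*P3)], [P4/(1+P4*P5)]
At step 2 the group reduced is feedback.

Final answer: feedback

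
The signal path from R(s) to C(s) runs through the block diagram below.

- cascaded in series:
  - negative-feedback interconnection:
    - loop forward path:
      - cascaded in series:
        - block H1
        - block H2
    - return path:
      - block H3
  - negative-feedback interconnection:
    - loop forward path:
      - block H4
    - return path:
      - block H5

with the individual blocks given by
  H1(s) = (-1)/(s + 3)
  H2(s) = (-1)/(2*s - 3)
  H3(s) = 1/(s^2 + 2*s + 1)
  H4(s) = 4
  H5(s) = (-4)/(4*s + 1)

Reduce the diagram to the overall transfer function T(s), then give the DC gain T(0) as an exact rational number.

Step 1. reduce the series chain H1, H2 = 1/(2*s^2 + 3*s - 9)
Step 2. feedback reduction of (H1*H2), H3 = (s^2 + 2*s + 1)/(2*s^4 + 7*s^3 - s^2 - 15*s - 8)
Step 3. collapse the loop (H4 forward, H5 return) = (16*s + 4)/(4*s - 15)
Step 4. multiply [(H1*H2)/(1+(H1*H2)*H3)], [H4/(1+H4*H5)] (series) = (16*s^3 + 36*s^2 + 24*s + 4)/(8*s^5 - 2*s^4 - 109*s^3 - 45*s^2 + 193*s + 120)
Evaluating the step-4 result (the overall T(s)) at s = 0 gives T(0) = 4/120 = 1/30.

Final answer: 1/30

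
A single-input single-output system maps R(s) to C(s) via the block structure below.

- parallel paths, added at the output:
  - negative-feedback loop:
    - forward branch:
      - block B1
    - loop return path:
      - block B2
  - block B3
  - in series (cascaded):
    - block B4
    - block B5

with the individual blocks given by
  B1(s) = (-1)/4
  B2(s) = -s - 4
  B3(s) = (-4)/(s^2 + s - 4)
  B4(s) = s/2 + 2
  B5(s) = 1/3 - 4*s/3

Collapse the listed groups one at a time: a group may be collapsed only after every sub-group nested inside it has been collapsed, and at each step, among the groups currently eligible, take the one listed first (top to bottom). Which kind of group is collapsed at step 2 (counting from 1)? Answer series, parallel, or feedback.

1. reduce the feedback loop with forward B1 and return B2
2. combine B4, B5 in series
3. parallel reduction of [B1/(1+B1*B2)], B3, (B4*B5)
Step 2: series.

Answer: series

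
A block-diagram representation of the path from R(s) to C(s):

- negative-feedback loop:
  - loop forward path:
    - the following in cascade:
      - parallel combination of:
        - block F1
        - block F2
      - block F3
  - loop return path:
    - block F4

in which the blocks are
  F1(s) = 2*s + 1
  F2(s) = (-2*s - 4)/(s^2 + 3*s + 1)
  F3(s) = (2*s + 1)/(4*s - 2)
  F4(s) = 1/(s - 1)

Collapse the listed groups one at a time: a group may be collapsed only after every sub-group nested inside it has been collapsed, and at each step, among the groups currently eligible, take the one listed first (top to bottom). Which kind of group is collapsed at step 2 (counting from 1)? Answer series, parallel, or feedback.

Step 1. add F1, F2 (parallel)
Step 2. combine (F1+F2), F3 in series
Step 3. apply the feedback formula to ((F1+F2)*F3), F4
The group at step 2 is a series group.

Final answer: series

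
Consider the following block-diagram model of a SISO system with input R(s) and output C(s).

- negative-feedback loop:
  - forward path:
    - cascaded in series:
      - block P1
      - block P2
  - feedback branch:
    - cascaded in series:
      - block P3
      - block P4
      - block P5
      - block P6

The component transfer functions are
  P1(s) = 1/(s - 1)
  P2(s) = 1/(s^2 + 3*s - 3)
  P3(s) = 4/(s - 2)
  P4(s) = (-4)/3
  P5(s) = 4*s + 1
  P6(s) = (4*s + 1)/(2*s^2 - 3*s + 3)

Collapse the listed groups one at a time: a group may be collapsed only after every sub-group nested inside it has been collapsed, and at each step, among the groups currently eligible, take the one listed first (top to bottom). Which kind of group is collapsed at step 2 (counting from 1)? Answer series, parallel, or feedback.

Answer: series

Working:
Step 1 - series reduction of P1, P2
Step 2 - combine P3, P4, P5, P6 in series
Step 3 - feedback reduction of (P1*P2), (P3*P4*P5*P6)
So the answer for step 2 is series.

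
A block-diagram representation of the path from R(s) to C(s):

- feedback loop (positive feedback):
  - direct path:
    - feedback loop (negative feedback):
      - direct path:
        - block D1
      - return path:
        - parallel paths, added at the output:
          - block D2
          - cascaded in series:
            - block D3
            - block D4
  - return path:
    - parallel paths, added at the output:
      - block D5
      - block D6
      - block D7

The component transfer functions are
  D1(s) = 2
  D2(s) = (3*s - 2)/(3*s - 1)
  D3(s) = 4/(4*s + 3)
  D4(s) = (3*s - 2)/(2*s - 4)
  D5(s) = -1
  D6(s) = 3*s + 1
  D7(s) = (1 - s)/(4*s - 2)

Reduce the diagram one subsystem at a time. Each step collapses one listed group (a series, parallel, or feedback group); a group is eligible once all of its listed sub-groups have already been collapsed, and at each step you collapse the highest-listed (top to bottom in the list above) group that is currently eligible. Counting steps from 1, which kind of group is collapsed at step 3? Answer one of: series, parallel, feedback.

Reducing step by step:

Step 1. reduce the series chain D3, D4
Step 2. add D2, (D3*D4) (parallel)
Step 3. close the feedback loop around D1, (D2+(D3*D4))
Step 4. combine D5, D6, D7 in parallel
Step 5. collapse the loop ([D1/(1+D1*(D2+(D3*D4)))] forward, (D5+D6+D7) return)
So the answer for step 3 is feedback.

Answer: feedback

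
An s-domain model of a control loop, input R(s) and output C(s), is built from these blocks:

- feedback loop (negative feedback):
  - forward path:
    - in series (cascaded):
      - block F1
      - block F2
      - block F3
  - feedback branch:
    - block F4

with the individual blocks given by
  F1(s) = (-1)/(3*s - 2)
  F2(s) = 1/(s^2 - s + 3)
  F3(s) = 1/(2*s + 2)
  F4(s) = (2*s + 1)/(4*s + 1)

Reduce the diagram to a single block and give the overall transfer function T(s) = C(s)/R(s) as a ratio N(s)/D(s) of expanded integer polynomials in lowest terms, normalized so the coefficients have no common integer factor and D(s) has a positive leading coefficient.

Step 1. combine F1, F2, F3 in series, giving (-1)/(6*s^4 - 4*s^3 + 12*s^2 + 10*s - 12)
Step 2. close the feedback loop around (F1*F2*F3), F4, giving the overall T(s)

Answer: (-4*s - 1)/(24*s^5 - 10*s^4 + 44*s^3 + 52*s^2 - 40*s - 13)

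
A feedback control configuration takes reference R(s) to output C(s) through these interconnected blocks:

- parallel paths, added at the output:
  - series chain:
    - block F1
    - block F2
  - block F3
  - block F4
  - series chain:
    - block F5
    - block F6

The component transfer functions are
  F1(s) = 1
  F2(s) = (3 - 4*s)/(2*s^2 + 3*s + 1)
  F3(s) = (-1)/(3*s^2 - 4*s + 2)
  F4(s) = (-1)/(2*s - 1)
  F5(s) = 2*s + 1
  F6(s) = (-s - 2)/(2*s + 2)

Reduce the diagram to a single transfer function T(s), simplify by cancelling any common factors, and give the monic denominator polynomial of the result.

Reducing step by step:

1. reduce the series chain F1, F2; result (3 - 4*s)/(2*s^2 + 3*s + 1)
2. series reduction of F5, F6; result (-2*s^2 - 5*s - 2)/(2*s + 2)
3. parallel reduction of (F1*F2), F3, F4, (F5*F6); result (-24*s^6 - 28*s^5 - 14*s^4 + 113*s^3 - 154*s^2 + 64*s - 10)/(24*s^5 - 8*s^4 - 22*s^3 + 18*s^2 + 4*s - 4)
T(s) is the step-3 result (common factors already cancelled). Leading coefficient of the denominator: 24. Divide through by 24 for the monic polynomial.

Answer: s^5 - s^4/3 - 11*s^3/12 + 3*s^2/4 + s/6 - 1/6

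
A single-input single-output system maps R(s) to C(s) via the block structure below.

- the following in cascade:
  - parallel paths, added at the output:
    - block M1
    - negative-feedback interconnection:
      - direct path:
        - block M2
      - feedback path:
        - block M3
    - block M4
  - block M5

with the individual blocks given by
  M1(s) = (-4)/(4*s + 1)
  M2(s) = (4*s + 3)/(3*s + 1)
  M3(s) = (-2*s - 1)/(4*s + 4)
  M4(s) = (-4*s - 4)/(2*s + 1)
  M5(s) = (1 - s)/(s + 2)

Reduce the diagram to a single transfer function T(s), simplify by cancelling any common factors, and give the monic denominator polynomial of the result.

[1] collapse the loop (M2 forward, M3 return) -> (16*s^2 + 28*s + 12)/(4*s^2 + 6*s + 1)
[2] add M1, [M2/(1+M2*M3)], M4 (parallel) -> (64*s^4 + 112*s^3 + 64*s^2 + 24*s + 4)/(32*s^4 + 72*s^3 + 48*s^2 + 12*s + 1)
[3] multiply (M1+[M2/(1+M2*M3)]+M4), M5 (series) -> (-64*s^5 - 48*s^4 + 48*s^3 + 40*s^2 + 20*s + 4)/(32*s^5 + 136*s^4 + 192*s^3 + 108*s^2 + 25*s + 2)
T(s) is the step-3 result (common factors already cancelled). Leading coefficient of the denominator: 32. Divide through by 32 for the monic polynomial.

Answer: s^5 + 17*s^4/4 + 6*s^3 + 27*s^2/8 + 25*s/32 + 1/16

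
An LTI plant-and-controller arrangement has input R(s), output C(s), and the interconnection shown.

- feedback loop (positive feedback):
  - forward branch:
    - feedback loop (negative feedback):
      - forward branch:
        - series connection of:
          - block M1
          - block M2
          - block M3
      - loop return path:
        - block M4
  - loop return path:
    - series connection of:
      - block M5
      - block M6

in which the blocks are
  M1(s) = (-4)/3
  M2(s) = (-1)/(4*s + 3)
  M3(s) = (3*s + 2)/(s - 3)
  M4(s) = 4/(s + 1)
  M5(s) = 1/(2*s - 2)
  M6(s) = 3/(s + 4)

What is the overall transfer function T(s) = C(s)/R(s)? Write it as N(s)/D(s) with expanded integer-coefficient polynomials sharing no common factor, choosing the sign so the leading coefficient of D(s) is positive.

The answer is (12*s^4 + 56*s^3 + 20*s^2 - 56*s - 32)/(12*s^5 + 21*s^4 - 99*s^3 + 29*s^2 + 9*s - 32).

Reasoning:
[1] series reduction of M1, M2, M3 = (12*s + 8)/(12*s^2 - 27*s - 27)
[2] reduce the feedback loop with forward (M1*M2*M3) and return M4 = (12*s^2 + 20*s + 8)/(12*s^3 - 15*s^2 - 6*s + 5)
[3] cascade M5, M6 = 3/(2*s^2 + 6*s - 8)
[4] reduce the feedback loop with forward [(M1*M2*M3)/(1+(M1*M2*M3)*M4)] and return (M5*M6), which is the overall transfer function T(s) = C(s)/R(s) in lowest terms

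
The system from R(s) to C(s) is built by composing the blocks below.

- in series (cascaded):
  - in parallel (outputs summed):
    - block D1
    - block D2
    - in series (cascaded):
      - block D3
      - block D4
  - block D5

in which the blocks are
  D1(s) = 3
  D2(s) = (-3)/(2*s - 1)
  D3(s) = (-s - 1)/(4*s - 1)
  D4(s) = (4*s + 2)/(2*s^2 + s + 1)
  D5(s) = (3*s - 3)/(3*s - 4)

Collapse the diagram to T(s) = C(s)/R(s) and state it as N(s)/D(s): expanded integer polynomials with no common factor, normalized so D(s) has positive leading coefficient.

Step 1: combine D3, D4 in series -> (-4*s^2 - 6*s - 2)/(8*s^3 + 2*s^2 + 3*s - 1)
Step 2: combine D1, D2, (D3*D4) in parallel -> (48*s^4 - 44*s^3 - 2*s^2 - 22*s + 8)/(16*s^4 - 4*s^3 + 4*s^2 - 5*s + 1)
Step 3: reduce the series chain (D1+D2+(D3*D4)), D5 - this is the overall T(s), already in the required normalized form

Hence the answer: (144*s^5 - 276*s^4 + 126*s^3 - 60*s^2 + 90*s - 24)/(48*s^5 - 76*s^4 + 28*s^3 - 31*s^2 + 23*s - 4)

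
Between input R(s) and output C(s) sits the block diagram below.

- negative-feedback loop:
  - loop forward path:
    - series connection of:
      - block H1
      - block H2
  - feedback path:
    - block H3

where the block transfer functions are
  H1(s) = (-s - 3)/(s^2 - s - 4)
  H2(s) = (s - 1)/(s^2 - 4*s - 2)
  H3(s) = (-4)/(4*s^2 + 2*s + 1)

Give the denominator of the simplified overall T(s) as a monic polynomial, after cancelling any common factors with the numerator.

First reduce the diagram to T(s).

1. cascade H1, H2 = (-s^2 - 2*s + 3)/(s^4 - 5*s^3 - 2*s^2 + 18*s + 8)
2. feedback reduction of (H1*H2), H3 = (-4*s^4 - 10*s^3 + 7*s^2 + 4*s + 3)/(4*s^6 - 18*s^5 - 17*s^4 + 63*s^3 + 70*s^2 + 42*s - 4)
Step 2 gives the fully reduced T(s), with no common factor left to cancel. The denominator's leading coefficient is 4, so divide each of its coefficients by 4 to get the monic form.

Answer: s^6 - 9*s^5/2 - 17*s^4/4 + 63*s^3/4 + 35*s^2/2 + 21*s/2 - 1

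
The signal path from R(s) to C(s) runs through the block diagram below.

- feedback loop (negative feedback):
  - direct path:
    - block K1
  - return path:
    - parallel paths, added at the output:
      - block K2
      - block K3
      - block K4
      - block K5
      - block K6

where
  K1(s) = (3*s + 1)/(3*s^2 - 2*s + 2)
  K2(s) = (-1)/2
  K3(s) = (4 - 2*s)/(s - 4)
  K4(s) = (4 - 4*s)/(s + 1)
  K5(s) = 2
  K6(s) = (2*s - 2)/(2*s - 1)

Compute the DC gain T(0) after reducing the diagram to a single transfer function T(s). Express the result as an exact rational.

Step 1: add K2, K3, K4, K5, K6 (parallel); result (-14*s^3 + 63*s^2 - 111*s + 52)/(4*s^3 - 14*s^2 - 10*s + 8)
Step 2: apply the feedback formula to K1, (K2+K3+K4+K5+K6); result (12*s^4 - 38*s^3 - 44*s^2 + 14*s + 8)/(12*s^5 - 92*s^4 + 181*s^3 - 254*s^2 + 9*s + 68)
That last expression is T(s); at s = 0 only the constant terms survive, so T(0) = 8/68 = 2/17.

Hence the answer: 2/17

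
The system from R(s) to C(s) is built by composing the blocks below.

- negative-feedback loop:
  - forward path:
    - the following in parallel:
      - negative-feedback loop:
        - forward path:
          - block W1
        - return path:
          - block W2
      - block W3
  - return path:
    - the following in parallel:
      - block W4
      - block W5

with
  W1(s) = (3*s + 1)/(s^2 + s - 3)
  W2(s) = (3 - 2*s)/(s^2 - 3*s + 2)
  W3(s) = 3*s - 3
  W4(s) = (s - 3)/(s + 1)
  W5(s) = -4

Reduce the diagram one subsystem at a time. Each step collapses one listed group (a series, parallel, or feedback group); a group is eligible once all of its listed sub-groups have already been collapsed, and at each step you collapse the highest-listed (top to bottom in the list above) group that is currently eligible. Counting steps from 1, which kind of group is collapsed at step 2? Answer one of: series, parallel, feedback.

Answer: parallel

Working:
Step 1: reduce the feedback loop with forward W1 and return W2
Step 2: add [W1/(1+W1*W2)], W3 (parallel)
Step 3: sum the parallel branches W4, W5
Step 4: collapse the loop (([W1/(1+W1*W2)]+W3) forward, (W4+W5) return)
The group at step 2 is a parallel group.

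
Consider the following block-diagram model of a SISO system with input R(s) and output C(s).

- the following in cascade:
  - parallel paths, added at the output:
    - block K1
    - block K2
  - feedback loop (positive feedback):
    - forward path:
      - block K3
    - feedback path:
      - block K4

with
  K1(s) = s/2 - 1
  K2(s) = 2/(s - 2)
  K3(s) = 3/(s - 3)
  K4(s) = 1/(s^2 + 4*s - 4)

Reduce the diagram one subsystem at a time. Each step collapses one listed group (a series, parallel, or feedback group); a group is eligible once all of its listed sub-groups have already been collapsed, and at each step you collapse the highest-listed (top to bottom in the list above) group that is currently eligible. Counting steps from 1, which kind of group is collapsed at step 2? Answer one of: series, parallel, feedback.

Step 1. parallel reduction of K1, K2
Step 2. reduce the feedback loop with forward K3 and return K4
Step 3. multiply (K1+K2), [K3/(1-K3*K4)] (series)
So the answer for step 2 is feedback.

Hence the answer: feedback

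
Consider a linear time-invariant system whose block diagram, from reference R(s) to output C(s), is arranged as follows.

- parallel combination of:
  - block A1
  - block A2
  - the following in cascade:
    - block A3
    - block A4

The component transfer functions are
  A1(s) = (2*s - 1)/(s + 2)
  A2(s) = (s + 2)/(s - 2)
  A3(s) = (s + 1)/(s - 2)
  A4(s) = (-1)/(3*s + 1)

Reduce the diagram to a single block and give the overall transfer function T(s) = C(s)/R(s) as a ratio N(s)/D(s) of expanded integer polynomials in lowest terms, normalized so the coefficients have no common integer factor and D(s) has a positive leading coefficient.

Answer: (9*s^3 - s^2 + 14*s + 4)/(3*s^3 + s^2 - 12*s - 4)

Working:
Step 1. multiply A3, A4 (series); result (-s - 1)/(3*s^2 - 5*s - 2)
Step 2. add A1, A2, (A3*A4) (parallel) - this is the overall T(s), already in the required normalized form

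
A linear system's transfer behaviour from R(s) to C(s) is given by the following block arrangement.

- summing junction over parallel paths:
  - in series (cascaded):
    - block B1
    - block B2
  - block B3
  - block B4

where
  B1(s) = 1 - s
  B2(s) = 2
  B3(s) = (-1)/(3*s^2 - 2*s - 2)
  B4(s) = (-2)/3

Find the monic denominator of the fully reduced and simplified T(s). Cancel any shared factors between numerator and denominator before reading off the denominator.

Reducing step by step:

Step 1. multiply B1, B2 (series): 2 - 2*s
Step 2. add (B1*B2), B3, B4 (parallel): (-18*s^3 + 24*s^2 + 4*s - 11)/(9*s^2 - 6*s - 6)
The result of step 2 is T(s) in lowest terms. Its denominator has leading coefficient 9; dividing the denominator through by 9 makes it monic.

Answer: s^2 - 2*s/3 - 2/3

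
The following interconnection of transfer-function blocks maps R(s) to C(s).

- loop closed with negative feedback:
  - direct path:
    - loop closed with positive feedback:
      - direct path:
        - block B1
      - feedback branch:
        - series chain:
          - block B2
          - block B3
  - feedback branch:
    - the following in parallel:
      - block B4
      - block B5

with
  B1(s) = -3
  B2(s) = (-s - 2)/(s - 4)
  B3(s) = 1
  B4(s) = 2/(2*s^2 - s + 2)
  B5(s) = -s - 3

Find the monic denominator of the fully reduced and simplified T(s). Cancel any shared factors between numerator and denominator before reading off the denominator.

Answer: s^4 - 13*s^3/6 - 27*s^2/2 + 5*s - 34/3

Working:
Step 1 - cascade B2, B3 = (-s - 2)/(s - 4)
Step 2 - collapse the loop (B1 forward, (B2*B3) return) = (3*s - 12)/(2*s + 10)
Step 3 - add B4, B5 (parallel) = (-2*s^3 - 5*s^2 + s - 4)/(2*s^2 - s + 2)
Step 4 - collapse the loop ([B1/(1-B1*(B2*B3))] forward, (B4+B5) return) = (-6*s^3 + 27*s^2 - 18*s + 24)/(6*s^4 - 13*s^3 - 81*s^2 + 30*s - 68)
No further cancellation is possible in the step-4 result, so that is T(s). Its denominator becomes monic after dividing by the leading coefficient 6.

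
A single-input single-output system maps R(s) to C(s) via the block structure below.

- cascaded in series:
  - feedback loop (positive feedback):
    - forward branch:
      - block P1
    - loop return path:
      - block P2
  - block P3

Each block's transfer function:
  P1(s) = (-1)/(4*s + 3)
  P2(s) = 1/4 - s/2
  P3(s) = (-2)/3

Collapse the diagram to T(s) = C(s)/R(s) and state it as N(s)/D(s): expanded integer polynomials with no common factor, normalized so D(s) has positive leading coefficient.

The answer is 8/(42*s + 39).

Reasoning:
Step 1. collapse the loop (P1 forward, P2 return) gives (-4)/(14*s + 13)
Step 2. series reduction of [P1/(1-P1*P2)], P3; the result is T(s) itself (integer coefficients, no common factor, positive leading denominator coefficient)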